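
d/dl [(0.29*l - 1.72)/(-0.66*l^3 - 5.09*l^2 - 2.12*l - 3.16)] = (0.3828*l^3 - 1.9295*l^2 - 17.5096*l - 4.5628)/(0.4356*l^6 + 6.7188*l^5 + 28.7065*l^4 + 25.7528*l^3 + 36.6632*l^2 + 13.3984*l + 9.9856)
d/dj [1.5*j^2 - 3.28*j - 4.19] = 3.0*j - 3.28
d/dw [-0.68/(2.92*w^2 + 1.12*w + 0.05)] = (3.9712*w + 0.7616)/(2.92*w^2 + 1.12*w + 0.05)^2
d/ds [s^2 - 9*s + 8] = 2*s - 9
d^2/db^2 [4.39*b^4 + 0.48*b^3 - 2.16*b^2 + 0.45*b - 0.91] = 52.68*b^2 + 2.88*b - 4.32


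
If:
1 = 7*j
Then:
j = 1/7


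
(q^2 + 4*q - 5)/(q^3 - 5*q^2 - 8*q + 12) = (q + 5)/(q^2 - 4*q - 12)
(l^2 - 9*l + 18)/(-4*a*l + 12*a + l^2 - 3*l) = (6 - l)/(4*a - l)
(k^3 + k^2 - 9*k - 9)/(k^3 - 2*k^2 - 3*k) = (k + 3)/k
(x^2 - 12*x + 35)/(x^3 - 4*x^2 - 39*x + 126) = (x - 5)/(x^2 + 3*x - 18)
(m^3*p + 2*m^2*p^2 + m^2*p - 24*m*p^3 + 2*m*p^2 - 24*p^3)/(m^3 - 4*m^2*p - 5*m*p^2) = p*(-m^3 - 2*m^2*p - m^2 + 24*m*p^2 - 2*m*p + 24*p^2)/(m*(-m^2 + 4*m*p + 5*p^2))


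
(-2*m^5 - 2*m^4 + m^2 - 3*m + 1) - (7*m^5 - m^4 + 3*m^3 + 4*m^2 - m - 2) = -9*m^5 - m^4 - 3*m^3 - 3*m^2 - 2*m + 3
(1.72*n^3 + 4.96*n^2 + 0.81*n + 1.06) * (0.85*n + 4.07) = 1.462*n^4 + 11.2164*n^3 + 20.8757*n^2 + 4.1977*n + 4.3142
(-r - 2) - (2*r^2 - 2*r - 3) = -2*r^2 + r + 1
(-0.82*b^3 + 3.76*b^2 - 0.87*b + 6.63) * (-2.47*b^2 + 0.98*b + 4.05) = 2.0254*b^5 - 10.0908*b^4 + 2.5127*b^3 - 2.0007*b^2 + 2.9739*b + 26.8515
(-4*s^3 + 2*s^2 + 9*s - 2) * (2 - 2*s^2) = 8*s^5 - 4*s^4 - 26*s^3 + 8*s^2 + 18*s - 4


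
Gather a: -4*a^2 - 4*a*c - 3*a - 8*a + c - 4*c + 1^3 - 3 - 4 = -4*a^2 + a*(-4*c - 11) - 3*c - 6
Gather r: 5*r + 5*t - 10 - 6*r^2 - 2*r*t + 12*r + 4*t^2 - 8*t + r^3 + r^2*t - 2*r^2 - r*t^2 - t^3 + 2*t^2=r^3 + r^2*(t - 8) + r*(-t^2 - 2*t + 17) - t^3 + 6*t^2 - 3*t - 10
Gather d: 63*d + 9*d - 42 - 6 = 72*d - 48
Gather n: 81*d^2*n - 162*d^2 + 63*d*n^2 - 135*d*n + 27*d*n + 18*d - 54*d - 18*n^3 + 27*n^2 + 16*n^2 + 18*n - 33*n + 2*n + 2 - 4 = -162*d^2 - 36*d - 18*n^3 + n^2*(63*d + 43) + n*(81*d^2 - 108*d - 13) - 2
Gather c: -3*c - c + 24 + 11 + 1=36 - 4*c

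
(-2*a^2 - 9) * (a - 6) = -2*a^3 + 12*a^2 - 9*a + 54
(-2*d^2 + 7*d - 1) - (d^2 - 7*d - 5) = -3*d^2 + 14*d + 4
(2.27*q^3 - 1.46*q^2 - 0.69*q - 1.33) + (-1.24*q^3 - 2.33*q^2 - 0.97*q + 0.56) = 1.03*q^3 - 3.79*q^2 - 1.66*q - 0.77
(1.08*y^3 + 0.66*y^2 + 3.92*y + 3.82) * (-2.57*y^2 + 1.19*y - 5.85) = -2.7756*y^5 - 0.411*y^4 - 15.607*y^3 - 9.0136*y^2 - 18.3862*y - 22.347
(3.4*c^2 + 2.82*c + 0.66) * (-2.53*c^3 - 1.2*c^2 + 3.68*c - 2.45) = -8.602*c^5 - 11.2146*c^4 + 7.4582*c^3 + 1.2556*c^2 - 4.4802*c - 1.617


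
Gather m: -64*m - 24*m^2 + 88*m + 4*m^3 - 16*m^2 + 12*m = 4*m^3 - 40*m^2 + 36*m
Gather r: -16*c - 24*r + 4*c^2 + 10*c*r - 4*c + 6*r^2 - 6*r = 4*c^2 - 20*c + 6*r^2 + r*(10*c - 30)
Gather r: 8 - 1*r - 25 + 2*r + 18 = r + 1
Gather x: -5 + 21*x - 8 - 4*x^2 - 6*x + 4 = -4*x^2 + 15*x - 9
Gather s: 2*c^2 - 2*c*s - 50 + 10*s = 2*c^2 + s*(10 - 2*c) - 50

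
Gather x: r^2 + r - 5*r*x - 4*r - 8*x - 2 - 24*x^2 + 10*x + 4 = r^2 - 3*r - 24*x^2 + x*(2 - 5*r) + 2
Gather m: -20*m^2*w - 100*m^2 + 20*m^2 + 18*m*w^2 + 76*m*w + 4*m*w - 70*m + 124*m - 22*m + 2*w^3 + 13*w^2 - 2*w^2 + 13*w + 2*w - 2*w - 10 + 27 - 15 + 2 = m^2*(-20*w - 80) + m*(18*w^2 + 80*w + 32) + 2*w^3 + 11*w^2 + 13*w + 4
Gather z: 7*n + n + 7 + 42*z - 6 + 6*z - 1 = 8*n + 48*z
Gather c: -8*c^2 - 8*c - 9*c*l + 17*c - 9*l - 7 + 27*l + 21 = -8*c^2 + c*(9 - 9*l) + 18*l + 14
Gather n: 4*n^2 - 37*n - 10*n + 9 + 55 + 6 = 4*n^2 - 47*n + 70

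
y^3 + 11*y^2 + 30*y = y*(y + 5)*(y + 6)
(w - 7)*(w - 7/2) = w^2 - 21*w/2 + 49/2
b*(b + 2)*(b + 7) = b^3 + 9*b^2 + 14*b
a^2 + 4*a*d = a*(a + 4*d)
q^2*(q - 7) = q^3 - 7*q^2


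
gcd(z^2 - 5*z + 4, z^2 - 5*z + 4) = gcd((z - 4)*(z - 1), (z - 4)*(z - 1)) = z^2 - 5*z + 4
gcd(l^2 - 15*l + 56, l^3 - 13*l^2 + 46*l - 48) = l - 8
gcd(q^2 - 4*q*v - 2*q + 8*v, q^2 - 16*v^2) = q - 4*v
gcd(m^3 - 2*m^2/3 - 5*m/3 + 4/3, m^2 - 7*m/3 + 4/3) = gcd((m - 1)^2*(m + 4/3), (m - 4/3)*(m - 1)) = m - 1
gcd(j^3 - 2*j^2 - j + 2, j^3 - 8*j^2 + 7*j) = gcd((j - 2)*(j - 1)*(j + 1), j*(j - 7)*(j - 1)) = j - 1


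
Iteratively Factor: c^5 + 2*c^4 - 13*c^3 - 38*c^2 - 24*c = (c + 2)*(c^4 - 13*c^2 - 12*c) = c*(c + 2)*(c^3 - 13*c - 12) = c*(c - 4)*(c + 2)*(c^2 + 4*c + 3) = c*(c - 4)*(c + 1)*(c + 2)*(c + 3)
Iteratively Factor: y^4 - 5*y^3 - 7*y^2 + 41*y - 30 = (y - 1)*(y^3 - 4*y^2 - 11*y + 30) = (y - 1)*(y + 3)*(y^2 - 7*y + 10) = (y - 5)*(y - 1)*(y + 3)*(y - 2)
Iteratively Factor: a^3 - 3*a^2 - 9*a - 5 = (a + 1)*(a^2 - 4*a - 5) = (a + 1)^2*(a - 5)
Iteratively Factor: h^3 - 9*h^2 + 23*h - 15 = (h - 3)*(h^2 - 6*h + 5) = (h - 3)*(h - 1)*(h - 5)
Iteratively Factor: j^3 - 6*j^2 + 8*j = (j - 2)*(j^2 - 4*j) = j*(j - 2)*(j - 4)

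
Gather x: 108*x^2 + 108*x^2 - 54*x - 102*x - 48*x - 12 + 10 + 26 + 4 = 216*x^2 - 204*x + 28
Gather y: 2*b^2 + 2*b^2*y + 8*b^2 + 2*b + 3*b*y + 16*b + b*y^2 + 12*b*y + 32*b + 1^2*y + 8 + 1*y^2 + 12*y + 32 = 10*b^2 + 50*b + y^2*(b + 1) + y*(2*b^2 + 15*b + 13) + 40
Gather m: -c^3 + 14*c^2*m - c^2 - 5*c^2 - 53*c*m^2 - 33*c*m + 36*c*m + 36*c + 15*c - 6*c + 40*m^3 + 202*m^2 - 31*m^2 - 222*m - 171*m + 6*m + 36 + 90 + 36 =-c^3 - 6*c^2 + 45*c + 40*m^3 + m^2*(171 - 53*c) + m*(14*c^2 + 3*c - 387) + 162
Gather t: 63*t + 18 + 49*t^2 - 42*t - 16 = 49*t^2 + 21*t + 2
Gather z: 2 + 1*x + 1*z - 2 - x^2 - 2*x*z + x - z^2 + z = -x^2 + 2*x - z^2 + z*(2 - 2*x)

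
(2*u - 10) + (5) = 2*u - 5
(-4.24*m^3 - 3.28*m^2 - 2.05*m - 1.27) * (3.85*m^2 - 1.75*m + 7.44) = -16.324*m^5 - 5.208*m^4 - 33.6981*m^3 - 25.7052*m^2 - 13.0295*m - 9.4488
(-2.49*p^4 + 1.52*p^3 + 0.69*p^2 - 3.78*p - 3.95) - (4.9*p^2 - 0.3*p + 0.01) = -2.49*p^4 + 1.52*p^3 - 4.21*p^2 - 3.48*p - 3.96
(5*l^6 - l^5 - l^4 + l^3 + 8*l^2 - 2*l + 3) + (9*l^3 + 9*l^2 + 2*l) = 5*l^6 - l^5 - l^4 + 10*l^3 + 17*l^2 + 3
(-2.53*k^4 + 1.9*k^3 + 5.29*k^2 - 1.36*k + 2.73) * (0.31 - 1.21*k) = 3.0613*k^5 - 3.0833*k^4 - 5.8119*k^3 + 3.2855*k^2 - 3.7249*k + 0.8463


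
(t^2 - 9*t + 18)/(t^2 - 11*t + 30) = (t - 3)/(t - 5)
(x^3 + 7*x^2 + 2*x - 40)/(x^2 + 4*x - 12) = (x^2 + 9*x + 20)/(x + 6)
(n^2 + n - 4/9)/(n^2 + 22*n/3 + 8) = (n - 1/3)/(n + 6)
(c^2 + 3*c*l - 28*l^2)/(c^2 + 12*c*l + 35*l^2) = (c - 4*l)/(c + 5*l)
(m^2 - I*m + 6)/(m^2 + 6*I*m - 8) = (m - 3*I)/(m + 4*I)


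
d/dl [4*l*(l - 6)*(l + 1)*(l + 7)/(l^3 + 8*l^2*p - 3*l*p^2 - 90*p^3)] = 4*(-l*(l - 6)*(l + 1)*(l + 7)*(3*l^2 + 16*l*p - 3*p^2) + (l^3 + 8*l^2*p - 3*l*p^2 - 90*p^3)*(l*(l - 6)*(l + 1) + l*(l - 6)*(l + 7) + l*(l + 1)*(l + 7) + (l - 6)*(l + 1)*(l + 7)))/(l^3 + 8*l^2*p - 3*l*p^2 - 90*p^3)^2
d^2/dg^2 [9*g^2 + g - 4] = 18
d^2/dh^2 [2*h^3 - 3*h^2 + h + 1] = 12*h - 6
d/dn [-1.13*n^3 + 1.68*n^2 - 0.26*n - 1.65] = -3.39*n^2 + 3.36*n - 0.26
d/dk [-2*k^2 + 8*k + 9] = 8 - 4*k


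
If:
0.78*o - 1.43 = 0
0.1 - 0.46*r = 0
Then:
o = 1.83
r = 0.22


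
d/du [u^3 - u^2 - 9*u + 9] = 3*u^2 - 2*u - 9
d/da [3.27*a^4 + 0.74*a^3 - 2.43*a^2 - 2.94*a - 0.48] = 13.08*a^3 + 2.22*a^2 - 4.86*a - 2.94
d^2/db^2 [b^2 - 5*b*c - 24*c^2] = 2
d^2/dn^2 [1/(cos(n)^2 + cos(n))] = (-(1 - cos(2*n))^2 + 15*cos(n)/4 - 3*cos(2*n)/2 - 3*cos(3*n)/4 + 9/2)/((cos(n) + 1)^3*cos(n)^3)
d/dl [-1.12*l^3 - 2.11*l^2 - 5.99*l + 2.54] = -3.36*l^2 - 4.22*l - 5.99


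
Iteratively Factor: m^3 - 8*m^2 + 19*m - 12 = (m - 3)*(m^2 - 5*m + 4) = (m - 3)*(m - 1)*(m - 4)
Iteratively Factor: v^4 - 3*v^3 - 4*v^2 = (v - 4)*(v^3 + v^2) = v*(v - 4)*(v^2 + v) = v*(v - 4)*(v + 1)*(v)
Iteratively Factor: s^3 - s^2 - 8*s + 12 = (s + 3)*(s^2 - 4*s + 4) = (s - 2)*(s + 3)*(s - 2)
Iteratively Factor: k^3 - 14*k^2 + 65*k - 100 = (k - 5)*(k^2 - 9*k + 20) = (k - 5)^2*(k - 4)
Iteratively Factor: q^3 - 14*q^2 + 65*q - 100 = (q - 5)*(q^2 - 9*q + 20) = (q - 5)^2*(q - 4)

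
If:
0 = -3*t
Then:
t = 0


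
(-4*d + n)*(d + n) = -4*d^2 - 3*d*n + n^2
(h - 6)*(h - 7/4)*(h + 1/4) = h^3 - 15*h^2/2 + 137*h/16 + 21/8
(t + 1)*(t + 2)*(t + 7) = t^3 + 10*t^2 + 23*t + 14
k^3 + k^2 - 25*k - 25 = (k - 5)*(k + 1)*(k + 5)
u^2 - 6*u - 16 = (u - 8)*(u + 2)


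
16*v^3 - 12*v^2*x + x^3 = (-2*v + x)^2*(4*v + x)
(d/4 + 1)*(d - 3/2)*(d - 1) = d^3/4 + 3*d^2/8 - 17*d/8 + 3/2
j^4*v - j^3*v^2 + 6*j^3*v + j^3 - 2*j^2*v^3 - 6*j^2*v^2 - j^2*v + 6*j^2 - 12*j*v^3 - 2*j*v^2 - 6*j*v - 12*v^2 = (j + 6)*(j - 2*v)*(j + v)*(j*v + 1)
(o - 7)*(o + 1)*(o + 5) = o^3 - o^2 - 37*o - 35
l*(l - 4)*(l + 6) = l^3 + 2*l^2 - 24*l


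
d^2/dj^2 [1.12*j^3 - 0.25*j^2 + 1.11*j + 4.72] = 6.72*j - 0.5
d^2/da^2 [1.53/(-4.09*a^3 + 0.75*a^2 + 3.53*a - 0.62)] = ((37.5462*a - 2.295)*(4.09*a^3 - 0.75*a^2 - 3.53*a + 0.62) - 1.53*(-24.54*a^2 + 3.0*a + 7.06)*(-12.27*a^2 + 1.5*a + 3.53))/(4.09*a^3 - 0.75*a^2 - 3.53*a + 0.62)^3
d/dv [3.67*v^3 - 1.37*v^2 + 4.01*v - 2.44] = 11.01*v^2 - 2.74*v + 4.01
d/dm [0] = 0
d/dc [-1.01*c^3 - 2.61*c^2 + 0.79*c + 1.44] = -3.03*c^2 - 5.22*c + 0.79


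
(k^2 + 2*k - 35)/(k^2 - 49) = (k - 5)/(k - 7)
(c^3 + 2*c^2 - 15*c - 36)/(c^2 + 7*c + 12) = (c^2 - c - 12)/(c + 4)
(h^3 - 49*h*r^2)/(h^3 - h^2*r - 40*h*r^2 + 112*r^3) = h*(h - 7*r)/(h^2 - 8*h*r + 16*r^2)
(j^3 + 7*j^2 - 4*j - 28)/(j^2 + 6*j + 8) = (j^2 + 5*j - 14)/(j + 4)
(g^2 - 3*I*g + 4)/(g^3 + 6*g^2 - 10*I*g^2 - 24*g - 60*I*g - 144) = (g + I)/(g^2 + 6*g*(1 - I) - 36*I)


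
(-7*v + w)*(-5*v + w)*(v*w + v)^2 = 35*v^4*w^2 + 70*v^4*w + 35*v^4 - 12*v^3*w^3 - 24*v^3*w^2 - 12*v^3*w + v^2*w^4 + 2*v^2*w^3 + v^2*w^2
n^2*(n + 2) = n^3 + 2*n^2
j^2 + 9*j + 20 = (j + 4)*(j + 5)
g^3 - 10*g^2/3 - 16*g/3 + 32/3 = (g - 4)*(g - 4/3)*(g + 2)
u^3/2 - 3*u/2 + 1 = (u/2 + 1)*(u - 1)^2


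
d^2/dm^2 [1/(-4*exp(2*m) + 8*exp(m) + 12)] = (4*(1 - exp(m))^2*exp(m) + (2*exp(m) - 1)*(-exp(2*m) + 2*exp(m) + 3))*exp(m)/(2*(-exp(2*m) + 2*exp(m) + 3)^3)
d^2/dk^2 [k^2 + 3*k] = 2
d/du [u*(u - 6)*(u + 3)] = 3*u^2 - 6*u - 18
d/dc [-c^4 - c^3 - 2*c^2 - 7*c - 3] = -4*c^3 - 3*c^2 - 4*c - 7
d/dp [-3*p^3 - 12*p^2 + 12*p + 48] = -9*p^2 - 24*p + 12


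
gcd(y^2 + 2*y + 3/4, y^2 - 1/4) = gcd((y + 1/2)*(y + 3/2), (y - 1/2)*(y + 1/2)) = y + 1/2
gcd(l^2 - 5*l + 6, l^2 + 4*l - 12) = l - 2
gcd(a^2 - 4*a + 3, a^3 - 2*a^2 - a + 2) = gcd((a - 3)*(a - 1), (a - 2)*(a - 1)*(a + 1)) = a - 1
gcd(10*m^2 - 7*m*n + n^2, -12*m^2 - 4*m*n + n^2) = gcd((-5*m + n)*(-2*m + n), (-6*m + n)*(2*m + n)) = 1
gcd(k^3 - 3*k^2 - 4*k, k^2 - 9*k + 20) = k - 4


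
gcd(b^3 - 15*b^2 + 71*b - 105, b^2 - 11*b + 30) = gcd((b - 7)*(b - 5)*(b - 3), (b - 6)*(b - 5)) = b - 5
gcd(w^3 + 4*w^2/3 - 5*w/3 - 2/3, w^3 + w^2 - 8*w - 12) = w + 2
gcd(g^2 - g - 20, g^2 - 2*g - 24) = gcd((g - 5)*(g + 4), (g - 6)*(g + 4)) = g + 4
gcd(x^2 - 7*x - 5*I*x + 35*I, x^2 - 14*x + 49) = x - 7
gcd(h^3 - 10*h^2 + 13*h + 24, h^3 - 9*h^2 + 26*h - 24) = h - 3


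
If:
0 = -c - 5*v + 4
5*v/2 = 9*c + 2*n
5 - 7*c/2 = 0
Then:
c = 10/7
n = -81/14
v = 18/35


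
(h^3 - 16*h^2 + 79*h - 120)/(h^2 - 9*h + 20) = (h^2 - 11*h + 24)/(h - 4)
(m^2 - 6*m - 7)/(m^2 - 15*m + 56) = (m + 1)/(m - 8)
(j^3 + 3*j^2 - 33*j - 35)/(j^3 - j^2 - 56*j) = (j^2 - 4*j - 5)/(j*(j - 8))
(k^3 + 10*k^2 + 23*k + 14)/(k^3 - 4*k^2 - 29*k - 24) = (k^2 + 9*k + 14)/(k^2 - 5*k - 24)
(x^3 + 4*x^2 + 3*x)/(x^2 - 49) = x*(x^2 + 4*x + 3)/(x^2 - 49)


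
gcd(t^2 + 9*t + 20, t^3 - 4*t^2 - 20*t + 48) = t + 4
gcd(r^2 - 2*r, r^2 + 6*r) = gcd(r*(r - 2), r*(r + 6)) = r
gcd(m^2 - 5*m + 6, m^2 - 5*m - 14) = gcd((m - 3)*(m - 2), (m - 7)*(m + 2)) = 1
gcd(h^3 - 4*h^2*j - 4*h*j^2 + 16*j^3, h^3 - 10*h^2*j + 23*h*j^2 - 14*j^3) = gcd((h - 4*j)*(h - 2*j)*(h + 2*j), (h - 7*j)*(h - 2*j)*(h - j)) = h - 2*j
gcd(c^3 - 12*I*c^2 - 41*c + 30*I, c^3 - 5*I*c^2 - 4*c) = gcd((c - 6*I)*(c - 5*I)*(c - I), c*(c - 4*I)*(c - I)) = c - I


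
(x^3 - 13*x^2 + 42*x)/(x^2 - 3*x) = (x^2 - 13*x + 42)/(x - 3)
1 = 1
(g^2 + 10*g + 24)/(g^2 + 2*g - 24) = (g + 4)/(g - 4)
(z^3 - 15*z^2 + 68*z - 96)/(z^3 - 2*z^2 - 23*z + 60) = (z - 8)/(z + 5)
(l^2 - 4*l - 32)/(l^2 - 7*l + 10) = (l^2 - 4*l - 32)/(l^2 - 7*l + 10)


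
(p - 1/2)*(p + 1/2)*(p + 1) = p^3 + p^2 - p/4 - 1/4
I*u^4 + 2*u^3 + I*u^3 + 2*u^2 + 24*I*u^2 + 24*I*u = u*(u - 6*I)*(u + 4*I)*(I*u + I)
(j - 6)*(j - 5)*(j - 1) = j^3 - 12*j^2 + 41*j - 30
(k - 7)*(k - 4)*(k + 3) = k^3 - 8*k^2 - 5*k + 84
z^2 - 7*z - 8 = (z - 8)*(z + 1)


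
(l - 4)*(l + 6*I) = l^2 - 4*l + 6*I*l - 24*I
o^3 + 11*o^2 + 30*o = o*(o + 5)*(o + 6)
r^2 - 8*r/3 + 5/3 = (r - 5/3)*(r - 1)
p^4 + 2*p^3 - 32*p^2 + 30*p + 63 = (p - 3)^2*(p + 1)*(p + 7)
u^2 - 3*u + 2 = (u - 2)*(u - 1)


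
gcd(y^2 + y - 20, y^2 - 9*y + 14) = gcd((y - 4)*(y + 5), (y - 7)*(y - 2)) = 1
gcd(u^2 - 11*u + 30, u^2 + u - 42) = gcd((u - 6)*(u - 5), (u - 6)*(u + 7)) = u - 6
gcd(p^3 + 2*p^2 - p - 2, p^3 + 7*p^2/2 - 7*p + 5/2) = p - 1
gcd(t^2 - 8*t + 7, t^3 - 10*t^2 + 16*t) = 1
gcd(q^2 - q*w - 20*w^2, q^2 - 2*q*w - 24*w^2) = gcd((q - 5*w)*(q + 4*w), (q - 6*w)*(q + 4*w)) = q + 4*w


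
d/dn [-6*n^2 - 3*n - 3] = -12*n - 3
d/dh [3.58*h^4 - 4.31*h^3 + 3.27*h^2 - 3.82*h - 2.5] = 14.32*h^3 - 12.93*h^2 + 6.54*h - 3.82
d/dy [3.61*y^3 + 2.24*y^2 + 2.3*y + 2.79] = 10.83*y^2 + 4.48*y + 2.3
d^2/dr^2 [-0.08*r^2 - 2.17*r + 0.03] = -0.160000000000000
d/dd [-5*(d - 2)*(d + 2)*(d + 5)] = -15*d^2 - 50*d + 20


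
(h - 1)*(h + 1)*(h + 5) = h^3 + 5*h^2 - h - 5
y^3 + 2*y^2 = y^2*(y + 2)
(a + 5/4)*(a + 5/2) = a^2 + 15*a/4 + 25/8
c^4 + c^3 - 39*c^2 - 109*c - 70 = (c - 7)*(c + 1)*(c + 2)*(c + 5)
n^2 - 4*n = n*(n - 4)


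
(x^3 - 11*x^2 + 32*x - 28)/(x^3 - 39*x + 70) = (x^2 - 9*x + 14)/(x^2 + 2*x - 35)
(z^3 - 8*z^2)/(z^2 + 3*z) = z*(z - 8)/(z + 3)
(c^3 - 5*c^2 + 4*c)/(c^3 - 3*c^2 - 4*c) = (c - 1)/(c + 1)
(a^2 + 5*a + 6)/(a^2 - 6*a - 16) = (a + 3)/(a - 8)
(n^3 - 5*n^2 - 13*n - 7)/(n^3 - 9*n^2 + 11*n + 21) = (n + 1)/(n - 3)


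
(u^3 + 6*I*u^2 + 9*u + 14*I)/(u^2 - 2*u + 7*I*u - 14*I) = (u^2 - I*u + 2)/(u - 2)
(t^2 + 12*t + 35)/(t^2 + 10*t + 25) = (t + 7)/(t + 5)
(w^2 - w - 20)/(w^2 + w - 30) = (w + 4)/(w + 6)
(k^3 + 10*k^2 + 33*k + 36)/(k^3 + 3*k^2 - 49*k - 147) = (k^2 + 7*k + 12)/(k^2 - 49)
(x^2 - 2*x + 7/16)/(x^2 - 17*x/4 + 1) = (x - 7/4)/(x - 4)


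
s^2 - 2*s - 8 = (s - 4)*(s + 2)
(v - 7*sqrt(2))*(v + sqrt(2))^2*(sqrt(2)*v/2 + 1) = sqrt(2)*v^4/2 - 4*v^3 - 18*sqrt(2)*v^2 - 40*v - 14*sqrt(2)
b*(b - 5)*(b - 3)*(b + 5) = b^4 - 3*b^3 - 25*b^2 + 75*b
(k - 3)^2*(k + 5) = k^3 - k^2 - 21*k + 45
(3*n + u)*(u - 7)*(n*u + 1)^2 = 3*n^3*u^3 - 21*n^3*u^2 + n^2*u^4 - 7*n^2*u^3 + 6*n^2*u^2 - 42*n^2*u + 2*n*u^3 - 14*n*u^2 + 3*n*u - 21*n + u^2 - 7*u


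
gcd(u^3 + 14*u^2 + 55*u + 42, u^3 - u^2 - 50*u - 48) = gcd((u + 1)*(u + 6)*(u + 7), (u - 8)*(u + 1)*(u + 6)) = u^2 + 7*u + 6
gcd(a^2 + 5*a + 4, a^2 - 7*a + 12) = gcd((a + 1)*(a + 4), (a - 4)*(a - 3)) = 1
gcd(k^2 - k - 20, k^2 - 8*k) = 1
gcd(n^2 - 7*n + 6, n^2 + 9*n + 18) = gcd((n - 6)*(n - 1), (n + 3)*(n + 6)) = 1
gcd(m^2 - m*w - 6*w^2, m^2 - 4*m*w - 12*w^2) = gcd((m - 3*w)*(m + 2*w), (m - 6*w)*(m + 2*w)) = m + 2*w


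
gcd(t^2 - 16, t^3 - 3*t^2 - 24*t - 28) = 1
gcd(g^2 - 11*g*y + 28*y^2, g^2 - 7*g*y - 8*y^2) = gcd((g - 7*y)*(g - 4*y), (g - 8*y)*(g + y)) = 1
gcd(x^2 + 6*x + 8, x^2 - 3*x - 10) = x + 2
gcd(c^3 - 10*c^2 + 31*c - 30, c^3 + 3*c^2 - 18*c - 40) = 1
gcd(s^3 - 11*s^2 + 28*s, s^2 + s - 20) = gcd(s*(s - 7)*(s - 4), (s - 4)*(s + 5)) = s - 4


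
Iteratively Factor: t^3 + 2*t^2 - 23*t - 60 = (t + 3)*(t^2 - t - 20) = (t + 3)*(t + 4)*(t - 5)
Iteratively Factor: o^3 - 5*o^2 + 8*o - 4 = (o - 2)*(o^2 - 3*o + 2) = (o - 2)^2*(o - 1)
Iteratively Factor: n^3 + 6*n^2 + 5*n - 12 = (n - 1)*(n^2 + 7*n + 12) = (n - 1)*(n + 3)*(n + 4)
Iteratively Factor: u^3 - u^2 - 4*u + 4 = (u - 1)*(u^2 - 4) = (u - 2)*(u - 1)*(u + 2)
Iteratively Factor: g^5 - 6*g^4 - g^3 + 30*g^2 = (g - 3)*(g^4 - 3*g^3 - 10*g^2) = g*(g - 3)*(g^3 - 3*g^2 - 10*g) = g^2*(g - 3)*(g^2 - 3*g - 10) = g^2*(g - 5)*(g - 3)*(g + 2)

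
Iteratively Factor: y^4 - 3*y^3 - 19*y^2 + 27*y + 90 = (y + 2)*(y^3 - 5*y^2 - 9*y + 45) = (y + 2)*(y + 3)*(y^2 - 8*y + 15) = (y - 5)*(y + 2)*(y + 3)*(y - 3)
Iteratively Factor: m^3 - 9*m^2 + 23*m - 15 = (m - 1)*(m^2 - 8*m + 15) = (m - 5)*(m - 1)*(m - 3)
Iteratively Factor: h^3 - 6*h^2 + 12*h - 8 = (h - 2)*(h^2 - 4*h + 4) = (h - 2)^2*(h - 2)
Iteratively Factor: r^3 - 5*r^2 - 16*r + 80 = (r - 4)*(r^2 - r - 20) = (r - 4)*(r + 4)*(r - 5)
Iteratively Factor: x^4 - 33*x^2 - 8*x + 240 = (x + 4)*(x^3 - 4*x^2 - 17*x + 60) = (x + 4)^2*(x^2 - 8*x + 15) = (x - 5)*(x + 4)^2*(x - 3)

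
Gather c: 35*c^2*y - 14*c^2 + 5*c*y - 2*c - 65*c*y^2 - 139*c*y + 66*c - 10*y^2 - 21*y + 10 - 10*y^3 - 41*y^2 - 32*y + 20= c^2*(35*y - 14) + c*(-65*y^2 - 134*y + 64) - 10*y^3 - 51*y^2 - 53*y + 30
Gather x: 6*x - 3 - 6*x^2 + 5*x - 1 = -6*x^2 + 11*x - 4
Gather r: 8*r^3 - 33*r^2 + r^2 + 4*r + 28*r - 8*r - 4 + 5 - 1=8*r^3 - 32*r^2 + 24*r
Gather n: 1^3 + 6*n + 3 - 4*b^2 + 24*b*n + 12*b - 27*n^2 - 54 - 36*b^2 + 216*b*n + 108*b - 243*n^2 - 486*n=-40*b^2 + 120*b - 270*n^2 + n*(240*b - 480) - 50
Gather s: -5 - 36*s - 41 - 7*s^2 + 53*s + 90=-7*s^2 + 17*s + 44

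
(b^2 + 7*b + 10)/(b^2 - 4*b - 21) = (b^2 + 7*b + 10)/(b^2 - 4*b - 21)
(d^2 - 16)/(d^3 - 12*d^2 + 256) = (d - 4)/(d^2 - 16*d + 64)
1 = 1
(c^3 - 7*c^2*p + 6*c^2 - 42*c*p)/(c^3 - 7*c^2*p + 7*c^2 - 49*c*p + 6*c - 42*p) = c/(c + 1)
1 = 1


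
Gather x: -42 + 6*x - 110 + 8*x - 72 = 14*x - 224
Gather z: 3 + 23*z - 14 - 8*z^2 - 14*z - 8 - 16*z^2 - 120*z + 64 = -24*z^2 - 111*z + 45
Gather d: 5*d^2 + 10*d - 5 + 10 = 5*d^2 + 10*d + 5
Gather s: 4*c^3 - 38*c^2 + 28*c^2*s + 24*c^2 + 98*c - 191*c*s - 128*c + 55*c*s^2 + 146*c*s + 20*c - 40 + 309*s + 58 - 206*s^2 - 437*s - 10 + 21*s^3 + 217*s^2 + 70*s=4*c^3 - 14*c^2 - 10*c + 21*s^3 + s^2*(55*c + 11) + s*(28*c^2 - 45*c - 58) + 8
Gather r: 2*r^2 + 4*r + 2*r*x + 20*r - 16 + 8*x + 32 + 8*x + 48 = 2*r^2 + r*(2*x + 24) + 16*x + 64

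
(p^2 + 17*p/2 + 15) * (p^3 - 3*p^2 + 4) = p^5 + 11*p^4/2 - 21*p^3/2 - 41*p^2 + 34*p + 60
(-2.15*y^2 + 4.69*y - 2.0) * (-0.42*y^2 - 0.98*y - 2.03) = 0.903*y^4 + 0.1372*y^3 + 0.608299999999999*y^2 - 7.5607*y + 4.06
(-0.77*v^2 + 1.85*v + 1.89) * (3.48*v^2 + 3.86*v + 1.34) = -2.6796*v^4 + 3.4658*v^3 + 12.6864*v^2 + 9.7744*v + 2.5326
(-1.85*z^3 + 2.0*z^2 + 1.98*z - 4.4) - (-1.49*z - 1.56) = -1.85*z^3 + 2.0*z^2 + 3.47*z - 2.84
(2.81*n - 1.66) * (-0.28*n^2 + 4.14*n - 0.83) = -0.7868*n^3 + 12.0982*n^2 - 9.2047*n + 1.3778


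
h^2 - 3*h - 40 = (h - 8)*(h + 5)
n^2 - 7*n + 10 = (n - 5)*(n - 2)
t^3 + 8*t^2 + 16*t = t*(t + 4)^2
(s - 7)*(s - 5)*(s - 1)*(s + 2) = s^4 - 11*s^3 + 21*s^2 + 59*s - 70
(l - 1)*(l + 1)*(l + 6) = l^3 + 6*l^2 - l - 6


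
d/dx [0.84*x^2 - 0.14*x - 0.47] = 1.68*x - 0.14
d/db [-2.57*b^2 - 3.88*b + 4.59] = -5.14*b - 3.88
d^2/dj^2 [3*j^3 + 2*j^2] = 18*j + 4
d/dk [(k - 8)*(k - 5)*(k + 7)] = 3*k^2 - 12*k - 51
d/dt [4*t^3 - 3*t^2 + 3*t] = 12*t^2 - 6*t + 3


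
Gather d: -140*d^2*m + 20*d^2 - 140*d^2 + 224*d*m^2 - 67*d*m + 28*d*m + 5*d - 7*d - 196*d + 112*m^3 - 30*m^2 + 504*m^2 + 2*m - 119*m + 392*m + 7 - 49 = d^2*(-140*m - 120) + d*(224*m^2 - 39*m - 198) + 112*m^3 + 474*m^2 + 275*m - 42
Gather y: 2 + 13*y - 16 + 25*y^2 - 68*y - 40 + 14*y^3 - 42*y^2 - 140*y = 14*y^3 - 17*y^2 - 195*y - 54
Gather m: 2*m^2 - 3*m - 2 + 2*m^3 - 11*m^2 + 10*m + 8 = 2*m^3 - 9*m^2 + 7*m + 6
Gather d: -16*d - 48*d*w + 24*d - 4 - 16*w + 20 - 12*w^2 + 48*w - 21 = d*(8 - 48*w) - 12*w^2 + 32*w - 5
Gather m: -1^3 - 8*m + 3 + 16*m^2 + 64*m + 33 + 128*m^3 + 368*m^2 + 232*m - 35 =128*m^3 + 384*m^2 + 288*m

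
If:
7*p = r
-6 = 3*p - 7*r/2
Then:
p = 12/43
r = 84/43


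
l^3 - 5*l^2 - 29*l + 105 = (l - 7)*(l - 3)*(l + 5)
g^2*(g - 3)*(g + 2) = g^4 - g^3 - 6*g^2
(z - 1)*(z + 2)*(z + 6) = z^3 + 7*z^2 + 4*z - 12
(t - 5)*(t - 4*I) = t^2 - 5*t - 4*I*t + 20*I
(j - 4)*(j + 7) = j^2 + 3*j - 28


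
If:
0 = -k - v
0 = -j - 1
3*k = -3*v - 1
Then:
No Solution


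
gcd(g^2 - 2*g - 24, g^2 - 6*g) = g - 6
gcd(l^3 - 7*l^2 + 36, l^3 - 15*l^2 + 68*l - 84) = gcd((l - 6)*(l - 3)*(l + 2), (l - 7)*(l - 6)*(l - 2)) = l - 6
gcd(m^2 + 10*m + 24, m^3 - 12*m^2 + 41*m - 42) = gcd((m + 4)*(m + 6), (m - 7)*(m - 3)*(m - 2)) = 1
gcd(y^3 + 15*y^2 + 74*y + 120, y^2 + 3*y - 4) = y + 4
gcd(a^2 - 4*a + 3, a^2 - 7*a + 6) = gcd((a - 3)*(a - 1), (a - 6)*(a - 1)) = a - 1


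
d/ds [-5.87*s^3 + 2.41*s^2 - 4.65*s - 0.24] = -17.61*s^2 + 4.82*s - 4.65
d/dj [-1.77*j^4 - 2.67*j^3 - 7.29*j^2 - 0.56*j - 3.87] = -7.08*j^3 - 8.01*j^2 - 14.58*j - 0.56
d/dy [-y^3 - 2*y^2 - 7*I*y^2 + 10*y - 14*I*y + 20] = -3*y^2 - 4*y - 14*I*y + 10 - 14*I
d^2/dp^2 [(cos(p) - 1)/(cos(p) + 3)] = 4*(cos(p)^2 - 3*cos(p) - 2)/(cos(p) + 3)^3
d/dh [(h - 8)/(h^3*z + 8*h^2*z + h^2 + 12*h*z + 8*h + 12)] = (h^3*z + 8*h^2*z + h^2 + 12*h*z + 8*h - (h - 8)*(3*h^2*z + 16*h*z + 2*h + 12*z + 8) + 12)/(h^3*z + 8*h^2*z + h^2 + 12*h*z + 8*h + 12)^2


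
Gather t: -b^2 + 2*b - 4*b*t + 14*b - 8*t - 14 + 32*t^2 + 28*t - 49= -b^2 + 16*b + 32*t^2 + t*(20 - 4*b) - 63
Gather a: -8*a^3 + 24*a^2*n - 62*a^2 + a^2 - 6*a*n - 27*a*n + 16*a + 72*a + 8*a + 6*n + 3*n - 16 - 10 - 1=-8*a^3 + a^2*(24*n - 61) + a*(96 - 33*n) + 9*n - 27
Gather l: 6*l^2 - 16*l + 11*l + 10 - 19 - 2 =6*l^2 - 5*l - 11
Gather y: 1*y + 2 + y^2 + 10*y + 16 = y^2 + 11*y + 18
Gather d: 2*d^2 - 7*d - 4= 2*d^2 - 7*d - 4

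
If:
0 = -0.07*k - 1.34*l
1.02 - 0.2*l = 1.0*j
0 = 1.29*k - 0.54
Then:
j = 1.02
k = 0.42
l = -0.02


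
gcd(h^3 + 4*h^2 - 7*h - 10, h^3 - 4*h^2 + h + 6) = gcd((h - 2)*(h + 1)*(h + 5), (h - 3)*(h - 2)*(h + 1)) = h^2 - h - 2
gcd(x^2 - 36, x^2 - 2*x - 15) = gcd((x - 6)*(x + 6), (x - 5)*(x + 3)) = 1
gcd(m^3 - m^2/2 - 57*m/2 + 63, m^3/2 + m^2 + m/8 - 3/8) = 1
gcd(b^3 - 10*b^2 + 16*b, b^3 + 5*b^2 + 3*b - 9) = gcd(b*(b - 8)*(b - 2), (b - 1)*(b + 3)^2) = 1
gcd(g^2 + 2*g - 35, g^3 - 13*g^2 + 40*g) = g - 5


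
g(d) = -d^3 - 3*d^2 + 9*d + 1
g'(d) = -3*d^2 - 6*d + 9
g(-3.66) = -23.10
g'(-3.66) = -9.23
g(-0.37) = -2.69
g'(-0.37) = 10.81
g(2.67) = -15.39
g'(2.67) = -28.41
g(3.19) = -33.28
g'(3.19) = -40.67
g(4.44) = -105.71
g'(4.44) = -76.78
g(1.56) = 3.94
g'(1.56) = -7.66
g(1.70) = 2.72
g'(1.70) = -9.87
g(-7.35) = 169.85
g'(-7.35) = -108.97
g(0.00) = 1.00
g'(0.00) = 9.00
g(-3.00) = -26.00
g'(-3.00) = 0.00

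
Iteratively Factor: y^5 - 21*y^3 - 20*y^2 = (y - 5)*(y^4 + 5*y^3 + 4*y^2) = y*(y - 5)*(y^3 + 5*y^2 + 4*y) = y^2*(y - 5)*(y^2 + 5*y + 4) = y^2*(y - 5)*(y + 1)*(y + 4)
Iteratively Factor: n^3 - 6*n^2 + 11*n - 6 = (n - 3)*(n^2 - 3*n + 2) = (n - 3)*(n - 1)*(n - 2)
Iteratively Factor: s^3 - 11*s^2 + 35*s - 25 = (s - 1)*(s^2 - 10*s + 25) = (s - 5)*(s - 1)*(s - 5)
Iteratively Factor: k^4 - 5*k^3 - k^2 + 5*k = (k - 1)*(k^3 - 4*k^2 - 5*k) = (k - 5)*(k - 1)*(k^2 + k) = k*(k - 5)*(k - 1)*(k + 1)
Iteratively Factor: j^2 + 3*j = (j)*(j + 3)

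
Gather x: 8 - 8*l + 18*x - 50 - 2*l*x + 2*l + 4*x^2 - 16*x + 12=-6*l + 4*x^2 + x*(2 - 2*l) - 30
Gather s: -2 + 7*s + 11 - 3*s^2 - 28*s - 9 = -3*s^2 - 21*s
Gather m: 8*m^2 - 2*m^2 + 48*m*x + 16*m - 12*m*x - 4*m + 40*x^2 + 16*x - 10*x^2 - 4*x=6*m^2 + m*(36*x + 12) + 30*x^2 + 12*x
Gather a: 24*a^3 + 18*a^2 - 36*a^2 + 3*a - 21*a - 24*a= 24*a^3 - 18*a^2 - 42*a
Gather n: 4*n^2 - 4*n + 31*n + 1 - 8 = 4*n^2 + 27*n - 7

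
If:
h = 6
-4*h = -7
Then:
No Solution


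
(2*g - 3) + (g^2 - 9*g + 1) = g^2 - 7*g - 2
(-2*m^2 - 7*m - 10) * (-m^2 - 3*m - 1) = 2*m^4 + 13*m^3 + 33*m^2 + 37*m + 10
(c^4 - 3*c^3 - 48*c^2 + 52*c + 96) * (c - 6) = c^5 - 9*c^4 - 30*c^3 + 340*c^2 - 216*c - 576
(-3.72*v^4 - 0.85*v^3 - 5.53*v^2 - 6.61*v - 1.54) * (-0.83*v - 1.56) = 3.0876*v^5 + 6.5087*v^4 + 5.9159*v^3 + 14.1131*v^2 + 11.5898*v + 2.4024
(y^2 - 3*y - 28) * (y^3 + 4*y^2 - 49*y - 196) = y^5 + y^4 - 89*y^3 - 161*y^2 + 1960*y + 5488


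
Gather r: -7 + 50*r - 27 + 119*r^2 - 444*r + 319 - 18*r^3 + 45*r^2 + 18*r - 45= -18*r^3 + 164*r^2 - 376*r + 240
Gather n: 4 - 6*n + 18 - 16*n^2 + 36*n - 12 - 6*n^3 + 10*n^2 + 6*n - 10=-6*n^3 - 6*n^2 + 36*n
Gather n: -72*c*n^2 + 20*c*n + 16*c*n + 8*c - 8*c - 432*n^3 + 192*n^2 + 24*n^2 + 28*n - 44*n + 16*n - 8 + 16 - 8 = 36*c*n - 432*n^3 + n^2*(216 - 72*c)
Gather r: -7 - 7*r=-7*r - 7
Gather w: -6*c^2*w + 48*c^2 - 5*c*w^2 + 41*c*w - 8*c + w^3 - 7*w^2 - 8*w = 48*c^2 - 8*c + w^3 + w^2*(-5*c - 7) + w*(-6*c^2 + 41*c - 8)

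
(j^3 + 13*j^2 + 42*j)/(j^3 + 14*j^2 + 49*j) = (j + 6)/(j + 7)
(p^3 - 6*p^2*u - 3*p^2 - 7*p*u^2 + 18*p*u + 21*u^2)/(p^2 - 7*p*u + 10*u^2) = (p^3 - 6*p^2*u - 3*p^2 - 7*p*u^2 + 18*p*u + 21*u^2)/(p^2 - 7*p*u + 10*u^2)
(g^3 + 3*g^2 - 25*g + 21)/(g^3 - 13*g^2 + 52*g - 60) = (g^3 + 3*g^2 - 25*g + 21)/(g^3 - 13*g^2 + 52*g - 60)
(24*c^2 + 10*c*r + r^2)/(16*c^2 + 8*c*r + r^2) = (6*c + r)/(4*c + r)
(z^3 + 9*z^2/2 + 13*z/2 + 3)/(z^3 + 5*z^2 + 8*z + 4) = (z + 3/2)/(z + 2)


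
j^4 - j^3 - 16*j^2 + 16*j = j*(j - 4)*(j - 1)*(j + 4)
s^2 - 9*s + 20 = (s - 5)*(s - 4)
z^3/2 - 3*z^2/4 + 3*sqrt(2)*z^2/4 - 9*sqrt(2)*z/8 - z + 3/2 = (z/2 + sqrt(2))*(z - 3/2)*(z - sqrt(2)/2)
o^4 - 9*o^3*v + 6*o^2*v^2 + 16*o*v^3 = o*(o - 8*v)*(o - 2*v)*(o + v)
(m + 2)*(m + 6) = m^2 + 8*m + 12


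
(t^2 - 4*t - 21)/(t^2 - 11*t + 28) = (t + 3)/(t - 4)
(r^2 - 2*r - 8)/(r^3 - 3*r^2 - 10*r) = (r - 4)/(r*(r - 5))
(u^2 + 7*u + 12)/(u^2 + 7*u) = (u^2 + 7*u + 12)/(u*(u + 7))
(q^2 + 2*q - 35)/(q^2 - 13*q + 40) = (q + 7)/(q - 8)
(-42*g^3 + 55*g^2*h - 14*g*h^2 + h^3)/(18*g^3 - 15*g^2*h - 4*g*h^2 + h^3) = (-7*g + h)/(3*g + h)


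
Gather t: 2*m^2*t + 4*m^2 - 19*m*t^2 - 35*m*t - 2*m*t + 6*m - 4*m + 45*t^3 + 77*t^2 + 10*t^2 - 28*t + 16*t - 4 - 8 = 4*m^2 + 2*m + 45*t^3 + t^2*(87 - 19*m) + t*(2*m^2 - 37*m - 12) - 12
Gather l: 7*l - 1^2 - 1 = 7*l - 2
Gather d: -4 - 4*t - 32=-4*t - 36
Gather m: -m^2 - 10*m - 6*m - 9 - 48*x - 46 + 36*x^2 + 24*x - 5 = -m^2 - 16*m + 36*x^2 - 24*x - 60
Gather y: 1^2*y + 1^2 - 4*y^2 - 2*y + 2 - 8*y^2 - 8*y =-12*y^2 - 9*y + 3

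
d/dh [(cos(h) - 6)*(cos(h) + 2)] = 2*(2 - cos(h))*sin(h)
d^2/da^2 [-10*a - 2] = 0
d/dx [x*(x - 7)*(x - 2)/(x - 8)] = (2*x^3 - 33*x^2 + 144*x - 112)/(x^2 - 16*x + 64)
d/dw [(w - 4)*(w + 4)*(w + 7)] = 3*w^2 + 14*w - 16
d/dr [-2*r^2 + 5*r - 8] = 5 - 4*r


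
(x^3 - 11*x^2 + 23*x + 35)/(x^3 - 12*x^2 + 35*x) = (x + 1)/x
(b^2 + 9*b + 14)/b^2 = 1 + 9/b + 14/b^2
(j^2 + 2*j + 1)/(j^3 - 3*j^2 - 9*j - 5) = 1/(j - 5)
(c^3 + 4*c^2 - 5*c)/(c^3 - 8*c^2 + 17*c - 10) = c*(c + 5)/(c^2 - 7*c + 10)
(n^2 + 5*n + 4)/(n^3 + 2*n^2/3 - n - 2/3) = 3*(n + 4)/(3*n^2 - n - 2)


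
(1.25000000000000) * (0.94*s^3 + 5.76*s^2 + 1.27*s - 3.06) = 1.175*s^3 + 7.2*s^2 + 1.5875*s - 3.825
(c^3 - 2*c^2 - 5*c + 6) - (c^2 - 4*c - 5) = c^3 - 3*c^2 - c + 11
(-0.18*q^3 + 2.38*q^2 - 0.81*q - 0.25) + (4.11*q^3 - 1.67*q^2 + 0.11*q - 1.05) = 3.93*q^3 + 0.71*q^2 - 0.7*q - 1.3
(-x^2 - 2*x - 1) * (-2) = 2*x^2 + 4*x + 2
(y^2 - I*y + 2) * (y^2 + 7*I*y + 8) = y^4 + 6*I*y^3 + 17*y^2 + 6*I*y + 16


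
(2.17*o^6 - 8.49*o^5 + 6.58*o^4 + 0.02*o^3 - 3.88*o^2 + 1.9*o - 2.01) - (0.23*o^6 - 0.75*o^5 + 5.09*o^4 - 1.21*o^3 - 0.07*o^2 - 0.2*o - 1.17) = 1.94*o^6 - 7.74*o^5 + 1.49*o^4 + 1.23*o^3 - 3.81*o^2 + 2.1*o - 0.84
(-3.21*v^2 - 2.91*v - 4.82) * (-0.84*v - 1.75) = 2.6964*v^3 + 8.0619*v^2 + 9.1413*v + 8.435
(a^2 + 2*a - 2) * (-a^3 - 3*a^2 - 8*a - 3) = -a^5 - 5*a^4 - 12*a^3 - 13*a^2 + 10*a + 6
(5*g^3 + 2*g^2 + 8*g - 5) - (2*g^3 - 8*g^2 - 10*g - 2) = 3*g^3 + 10*g^2 + 18*g - 3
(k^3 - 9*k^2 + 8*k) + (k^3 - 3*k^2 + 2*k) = 2*k^3 - 12*k^2 + 10*k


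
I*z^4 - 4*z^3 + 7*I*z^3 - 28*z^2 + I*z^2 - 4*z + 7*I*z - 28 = (z + 7)*(z + I)*(z + 4*I)*(I*z + 1)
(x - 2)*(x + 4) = x^2 + 2*x - 8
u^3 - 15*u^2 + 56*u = u*(u - 8)*(u - 7)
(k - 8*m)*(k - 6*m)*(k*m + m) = k^3*m - 14*k^2*m^2 + k^2*m + 48*k*m^3 - 14*k*m^2 + 48*m^3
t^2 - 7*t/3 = t*(t - 7/3)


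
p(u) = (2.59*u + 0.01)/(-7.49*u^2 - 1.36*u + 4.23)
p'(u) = (2.59*u + 0.01)*(14.98*u + 1.36)/(-7.49*u^2 - 1.36*u + 4.23)^2 + 2.59/(-7.49*u^2 - 1.36*u + 4.23)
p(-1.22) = 0.60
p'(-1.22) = 1.43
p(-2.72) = 0.15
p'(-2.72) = 0.07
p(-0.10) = -0.06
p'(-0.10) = 0.61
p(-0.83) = -10.76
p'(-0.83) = 611.70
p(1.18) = -0.39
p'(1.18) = 0.63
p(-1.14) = 0.74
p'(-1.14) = 2.30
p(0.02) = 0.01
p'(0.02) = 0.62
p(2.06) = -0.18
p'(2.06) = 0.10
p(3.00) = -0.12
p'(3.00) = 0.04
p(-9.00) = 0.04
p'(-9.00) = 0.00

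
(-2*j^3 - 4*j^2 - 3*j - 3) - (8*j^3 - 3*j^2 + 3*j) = -10*j^3 - j^2 - 6*j - 3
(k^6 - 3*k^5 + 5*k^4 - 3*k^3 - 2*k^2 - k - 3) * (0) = 0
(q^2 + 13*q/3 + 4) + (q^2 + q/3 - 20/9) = 2*q^2 + 14*q/3 + 16/9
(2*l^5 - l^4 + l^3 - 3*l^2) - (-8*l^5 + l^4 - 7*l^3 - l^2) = 10*l^5 - 2*l^4 + 8*l^3 - 2*l^2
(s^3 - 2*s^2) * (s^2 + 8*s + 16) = s^5 + 6*s^4 - 32*s^2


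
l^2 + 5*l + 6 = (l + 2)*(l + 3)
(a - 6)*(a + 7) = a^2 + a - 42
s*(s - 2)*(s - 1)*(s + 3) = s^4 - 7*s^2 + 6*s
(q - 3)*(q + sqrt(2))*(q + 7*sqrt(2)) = q^3 - 3*q^2 + 8*sqrt(2)*q^2 - 24*sqrt(2)*q + 14*q - 42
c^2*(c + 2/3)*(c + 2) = c^4 + 8*c^3/3 + 4*c^2/3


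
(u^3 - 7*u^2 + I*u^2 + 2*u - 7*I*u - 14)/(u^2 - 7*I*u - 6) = (u^2 + u*(-7 + 2*I) - 14*I)/(u - 6*I)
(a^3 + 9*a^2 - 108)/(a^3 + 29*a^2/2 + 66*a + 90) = 2*(a - 3)/(2*a + 5)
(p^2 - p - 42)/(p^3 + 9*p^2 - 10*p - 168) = (p - 7)/(p^2 + 3*p - 28)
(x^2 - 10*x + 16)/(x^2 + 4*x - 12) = (x - 8)/(x + 6)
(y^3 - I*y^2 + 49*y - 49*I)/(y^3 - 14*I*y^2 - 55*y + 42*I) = (y + 7*I)/(y - 6*I)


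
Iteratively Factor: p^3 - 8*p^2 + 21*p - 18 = (p - 3)*(p^2 - 5*p + 6) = (p - 3)^2*(p - 2)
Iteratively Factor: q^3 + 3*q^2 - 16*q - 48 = (q + 3)*(q^2 - 16) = (q + 3)*(q + 4)*(q - 4)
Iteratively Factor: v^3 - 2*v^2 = (v)*(v^2 - 2*v) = v^2*(v - 2)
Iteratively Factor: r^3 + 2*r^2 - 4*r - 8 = (r + 2)*(r^2 - 4) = (r + 2)^2*(r - 2)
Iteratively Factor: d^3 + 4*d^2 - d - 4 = (d + 1)*(d^2 + 3*d - 4) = (d - 1)*(d + 1)*(d + 4)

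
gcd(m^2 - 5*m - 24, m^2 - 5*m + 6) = 1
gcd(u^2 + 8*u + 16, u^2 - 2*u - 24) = u + 4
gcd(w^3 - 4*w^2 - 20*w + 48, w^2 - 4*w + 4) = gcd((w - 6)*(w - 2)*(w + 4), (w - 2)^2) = w - 2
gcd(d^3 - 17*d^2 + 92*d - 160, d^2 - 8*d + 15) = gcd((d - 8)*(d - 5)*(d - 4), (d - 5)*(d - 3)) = d - 5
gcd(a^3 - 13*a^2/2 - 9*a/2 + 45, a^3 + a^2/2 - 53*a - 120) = a + 5/2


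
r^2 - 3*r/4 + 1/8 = (r - 1/2)*(r - 1/4)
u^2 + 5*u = u*(u + 5)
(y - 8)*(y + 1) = y^2 - 7*y - 8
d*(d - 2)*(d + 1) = d^3 - d^2 - 2*d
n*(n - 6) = n^2 - 6*n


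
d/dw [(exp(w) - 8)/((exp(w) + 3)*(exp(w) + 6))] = (-exp(2*w) + 16*exp(w) + 90)*exp(w)/(exp(4*w) + 18*exp(3*w) + 117*exp(2*w) + 324*exp(w) + 324)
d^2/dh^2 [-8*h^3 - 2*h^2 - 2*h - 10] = -48*h - 4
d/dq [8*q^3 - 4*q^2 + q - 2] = 24*q^2 - 8*q + 1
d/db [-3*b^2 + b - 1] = 1 - 6*b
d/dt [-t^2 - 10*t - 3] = -2*t - 10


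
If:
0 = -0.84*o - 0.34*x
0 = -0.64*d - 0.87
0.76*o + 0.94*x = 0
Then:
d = -1.36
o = 0.00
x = 0.00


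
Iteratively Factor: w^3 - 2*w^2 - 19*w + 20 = (w + 4)*(w^2 - 6*w + 5) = (w - 5)*(w + 4)*(w - 1)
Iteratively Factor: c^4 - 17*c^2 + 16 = (c + 4)*(c^3 - 4*c^2 - c + 4) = (c - 1)*(c + 4)*(c^2 - 3*c - 4) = (c - 4)*(c - 1)*(c + 4)*(c + 1)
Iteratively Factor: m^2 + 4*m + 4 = (m + 2)*(m + 2)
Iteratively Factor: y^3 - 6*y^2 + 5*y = (y)*(y^2 - 6*y + 5) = y*(y - 1)*(y - 5)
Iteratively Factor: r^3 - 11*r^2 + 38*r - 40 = (r - 5)*(r^2 - 6*r + 8) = (r - 5)*(r - 4)*(r - 2)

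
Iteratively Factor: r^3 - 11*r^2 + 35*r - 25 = (r - 5)*(r^2 - 6*r + 5) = (r - 5)*(r - 1)*(r - 5)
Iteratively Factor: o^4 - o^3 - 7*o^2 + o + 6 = (o - 3)*(o^3 + 2*o^2 - o - 2) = (o - 3)*(o + 1)*(o^2 + o - 2) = (o - 3)*(o + 1)*(o + 2)*(o - 1)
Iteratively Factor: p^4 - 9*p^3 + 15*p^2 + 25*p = (p)*(p^3 - 9*p^2 + 15*p + 25) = p*(p - 5)*(p^2 - 4*p - 5) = p*(p - 5)*(p + 1)*(p - 5)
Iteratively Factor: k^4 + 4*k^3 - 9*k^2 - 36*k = (k + 4)*(k^3 - 9*k) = (k - 3)*(k + 4)*(k^2 + 3*k) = k*(k - 3)*(k + 4)*(k + 3)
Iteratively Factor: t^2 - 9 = (t - 3)*(t + 3)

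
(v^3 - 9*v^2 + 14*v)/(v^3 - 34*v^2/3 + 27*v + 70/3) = 3*v*(v - 2)/(3*v^2 - 13*v - 10)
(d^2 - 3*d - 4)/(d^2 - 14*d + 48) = (d^2 - 3*d - 4)/(d^2 - 14*d + 48)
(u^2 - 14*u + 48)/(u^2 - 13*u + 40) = (u - 6)/(u - 5)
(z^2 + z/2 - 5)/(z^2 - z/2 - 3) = (2*z + 5)/(2*z + 3)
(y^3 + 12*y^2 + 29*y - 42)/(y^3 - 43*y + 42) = (y + 6)/(y - 6)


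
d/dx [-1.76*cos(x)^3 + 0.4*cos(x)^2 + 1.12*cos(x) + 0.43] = (5.28*cos(x)^2 - 0.8*cos(x) - 1.12)*sin(x)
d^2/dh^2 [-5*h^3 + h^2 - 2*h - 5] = 2 - 30*h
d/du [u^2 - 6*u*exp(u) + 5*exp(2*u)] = -6*u*exp(u) + 2*u + 10*exp(2*u) - 6*exp(u)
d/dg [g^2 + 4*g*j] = 2*g + 4*j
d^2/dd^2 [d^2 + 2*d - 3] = 2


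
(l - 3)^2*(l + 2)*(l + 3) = l^4 - l^3 - 15*l^2 + 9*l + 54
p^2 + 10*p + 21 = (p + 3)*(p + 7)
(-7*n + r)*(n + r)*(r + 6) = -7*n^2*r - 42*n^2 - 6*n*r^2 - 36*n*r + r^3 + 6*r^2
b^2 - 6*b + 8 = (b - 4)*(b - 2)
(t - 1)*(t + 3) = t^2 + 2*t - 3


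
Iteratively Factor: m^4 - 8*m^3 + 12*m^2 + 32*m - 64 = (m - 4)*(m^3 - 4*m^2 - 4*m + 16) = (m - 4)*(m + 2)*(m^2 - 6*m + 8) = (m - 4)^2*(m + 2)*(m - 2)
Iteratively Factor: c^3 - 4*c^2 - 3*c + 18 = (c - 3)*(c^2 - c - 6) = (c - 3)^2*(c + 2)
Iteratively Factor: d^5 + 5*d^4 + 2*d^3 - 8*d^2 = (d - 1)*(d^4 + 6*d^3 + 8*d^2) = (d - 1)*(d + 4)*(d^3 + 2*d^2) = (d - 1)*(d + 2)*(d + 4)*(d^2) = d*(d - 1)*(d + 2)*(d + 4)*(d)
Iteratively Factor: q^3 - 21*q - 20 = (q + 1)*(q^2 - q - 20) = (q - 5)*(q + 1)*(q + 4)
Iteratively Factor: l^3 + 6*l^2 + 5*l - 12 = (l + 4)*(l^2 + 2*l - 3) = (l - 1)*(l + 4)*(l + 3)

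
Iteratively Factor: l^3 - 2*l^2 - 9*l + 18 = (l - 3)*(l^2 + l - 6) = (l - 3)*(l - 2)*(l + 3)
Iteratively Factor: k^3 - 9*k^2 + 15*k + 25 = (k - 5)*(k^2 - 4*k - 5) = (k - 5)*(k + 1)*(k - 5)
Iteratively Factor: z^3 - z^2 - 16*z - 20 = (z - 5)*(z^2 + 4*z + 4) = (z - 5)*(z + 2)*(z + 2)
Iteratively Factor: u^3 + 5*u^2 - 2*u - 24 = (u + 4)*(u^2 + u - 6) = (u - 2)*(u + 4)*(u + 3)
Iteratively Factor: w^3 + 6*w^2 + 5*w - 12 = (w - 1)*(w^2 + 7*w + 12) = (w - 1)*(w + 3)*(w + 4)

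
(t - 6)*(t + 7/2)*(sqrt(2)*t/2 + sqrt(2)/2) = sqrt(2)*t^3/2 - 3*sqrt(2)*t^2/4 - 47*sqrt(2)*t/4 - 21*sqrt(2)/2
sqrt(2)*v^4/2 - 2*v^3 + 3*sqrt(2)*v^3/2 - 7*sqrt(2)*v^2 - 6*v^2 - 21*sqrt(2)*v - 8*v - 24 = (v + 3)*(v - 4*sqrt(2))*(v + sqrt(2))*(sqrt(2)*v/2 + 1)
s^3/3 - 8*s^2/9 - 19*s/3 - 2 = (s/3 + 1)*(s - 6)*(s + 1/3)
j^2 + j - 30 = (j - 5)*(j + 6)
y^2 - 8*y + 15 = (y - 5)*(y - 3)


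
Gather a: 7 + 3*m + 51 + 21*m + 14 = 24*m + 72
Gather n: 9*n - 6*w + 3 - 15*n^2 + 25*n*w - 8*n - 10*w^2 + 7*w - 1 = -15*n^2 + n*(25*w + 1) - 10*w^2 + w + 2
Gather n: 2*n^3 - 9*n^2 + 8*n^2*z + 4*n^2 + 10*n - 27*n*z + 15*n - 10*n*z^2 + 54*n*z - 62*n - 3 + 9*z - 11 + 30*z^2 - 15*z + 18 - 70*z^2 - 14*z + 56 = 2*n^3 + n^2*(8*z - 5) + n*(-10*z^2 + 27*z - 37) - 40*z^2 - 20*z + 60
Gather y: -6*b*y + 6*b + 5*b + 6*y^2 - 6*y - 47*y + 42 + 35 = 11*b + 6*y^2 + y*(-6*b - 53) + 77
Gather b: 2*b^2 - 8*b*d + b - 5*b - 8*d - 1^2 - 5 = 2*b^2 + b*(-8*d - 4) - 8*d - 6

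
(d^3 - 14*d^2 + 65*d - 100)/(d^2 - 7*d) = (d^3 - 14*d^2 + 65*d - 100)/(d*(d - 7))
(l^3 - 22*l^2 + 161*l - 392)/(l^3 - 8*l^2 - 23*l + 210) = (l^2 - 15*l + 56)/(l^2 - l - 30)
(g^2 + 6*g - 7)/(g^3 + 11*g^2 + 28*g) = (g - 1)/(g*(g + 4))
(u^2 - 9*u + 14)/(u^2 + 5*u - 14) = (u - 7)/(u + 7)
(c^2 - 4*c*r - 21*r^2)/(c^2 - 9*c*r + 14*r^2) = (-c - 3*r)/(-c + 2*r)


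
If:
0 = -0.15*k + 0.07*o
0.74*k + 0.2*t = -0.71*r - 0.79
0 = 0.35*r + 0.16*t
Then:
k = 0.168339768339768*t - 1.06756756756757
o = 0.360728075013789*t - 2.28764478764479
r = -0.457142857142857*t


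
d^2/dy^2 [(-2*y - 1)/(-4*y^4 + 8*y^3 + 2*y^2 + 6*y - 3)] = 4*(96*y^7 - 176*y^6 - 72*y^5 + 276*y^4 - 124*y^3 + 186*y^2 + 72*y + 39)/(64*y^12 - 384*y^11 + 672*y^10 - 416*y^9 + 960*y^8 - 1536*y^7 + 280*y^6 - 1080*y^5 + 792*y^4 - 216*y^3 + 270*y^2 - 162*y + 27)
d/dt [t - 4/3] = 1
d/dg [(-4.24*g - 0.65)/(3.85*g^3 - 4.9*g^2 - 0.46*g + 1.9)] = (32.648*g^3 - 13.2685*g^2 - 6.37*g - 8.355)/(14.8225*g^6 - 37.73*g^5 + 20.468*g^4 + 19.138*g^3 - 18.4084*g^2 - 1.748*g + 3.61)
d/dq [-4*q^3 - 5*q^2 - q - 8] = -12*q^2 - 10*q - 1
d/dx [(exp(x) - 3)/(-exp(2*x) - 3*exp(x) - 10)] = ((exp(x) - 3)*(2*exp(x) + 3) - exp(2*x) - 3*exp(x) - 10)*exp(x)/(exp(2*x) + 3*exp(x) + 10)^2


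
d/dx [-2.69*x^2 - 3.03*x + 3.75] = -5.38*x - 3.03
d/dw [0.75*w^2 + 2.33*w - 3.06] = 1.5*w + 2.33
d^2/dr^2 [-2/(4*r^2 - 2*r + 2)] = 2*(4*r^2 - 2*r - (4*r - 1)^2 + 2)/(2*r^2 - r + 1)^3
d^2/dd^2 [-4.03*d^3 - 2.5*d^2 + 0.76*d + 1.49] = -24.18*d - 5.0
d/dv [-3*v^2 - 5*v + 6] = -6*v - 5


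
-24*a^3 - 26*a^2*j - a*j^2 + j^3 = (-6*a + j)*(a + j)*(4*a + j)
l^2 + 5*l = l*(l + 5)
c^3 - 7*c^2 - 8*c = c*(c - 8)*(c + 1)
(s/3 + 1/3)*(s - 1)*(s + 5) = s^3/3 + 5*s^2/3 - s/3 - 5/3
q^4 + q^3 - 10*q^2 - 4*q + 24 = (q - 2)^2*(q + 2)*(q + 3)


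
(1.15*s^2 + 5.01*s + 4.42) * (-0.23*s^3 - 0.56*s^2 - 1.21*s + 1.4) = -0.2645*s^5 - 1.7963*s^4 - 5.2137*s^3 - 6.9273*s^2 + 1.6658*s + 6.188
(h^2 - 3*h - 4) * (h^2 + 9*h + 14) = h^4 + 6*h^3 - 17*h^2 - 78*h - 56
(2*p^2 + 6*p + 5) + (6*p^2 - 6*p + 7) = 8*p^2 + 12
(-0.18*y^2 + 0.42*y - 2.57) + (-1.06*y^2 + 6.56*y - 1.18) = -1.24*y^2 + 6.98*y - 3.75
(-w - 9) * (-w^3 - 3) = w^4 + 9*w^3 + 3*w + 27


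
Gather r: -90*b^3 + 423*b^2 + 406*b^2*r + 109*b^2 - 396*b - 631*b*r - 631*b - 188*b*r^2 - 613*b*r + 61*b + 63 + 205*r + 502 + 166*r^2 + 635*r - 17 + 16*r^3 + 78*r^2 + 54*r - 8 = -90*b^3 + 532*b^2 - 966*b + 16*r^3 + r^2*(244 - 188*b) + r*(406*b^2 - 1244*b + 894) + 540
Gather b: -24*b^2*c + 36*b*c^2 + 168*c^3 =-24*b^2*c + 36*b*c^2 + 168*c^3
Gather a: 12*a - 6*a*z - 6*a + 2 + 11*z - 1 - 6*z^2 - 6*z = a*(6 - 6*z) - 6*z^2 + 5*z + 1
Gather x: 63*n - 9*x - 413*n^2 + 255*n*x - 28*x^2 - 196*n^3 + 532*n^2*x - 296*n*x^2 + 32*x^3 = -196*n^3 - 413*n^2 + 63*n + 32*x^3 + x^2*(-296*n - 28) + x*(532*n^2 + 255*n - 9)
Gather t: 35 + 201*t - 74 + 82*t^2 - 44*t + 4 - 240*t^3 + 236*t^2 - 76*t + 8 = -240*t^3 + 318*t^2 + 81*t - 27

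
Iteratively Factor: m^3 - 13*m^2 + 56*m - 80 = (m - 4)*(m^2 - 9*m + 20) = (m - 5)*(m - 4)*(m - 4)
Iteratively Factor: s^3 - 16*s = (s - 4)*(s^2 + 4*s) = s*(s - 4)*(s + 4)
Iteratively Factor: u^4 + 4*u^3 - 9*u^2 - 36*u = (u + 4)*(u^3 - 9*u) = (u + 3)*(u + 4)*(u^2 - 3*u) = u*(u + 3)*(u + 4)*(u - 3)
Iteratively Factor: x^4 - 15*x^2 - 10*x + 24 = (x - 4)*(x^3 + 4*x^2 + x - 6) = (x - 4)*(x + 3)*(x^2 + x - 2) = (x - 4)*(x + 2)*(x + 3)*(x - 1)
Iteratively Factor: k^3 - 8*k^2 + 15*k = (k)*(k^2 - 8*k + 15) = k*(k - 3)*(k - 5)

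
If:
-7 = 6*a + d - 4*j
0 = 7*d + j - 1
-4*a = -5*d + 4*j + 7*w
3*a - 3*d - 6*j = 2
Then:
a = -349/147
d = 19/49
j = -12/7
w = 2689/1029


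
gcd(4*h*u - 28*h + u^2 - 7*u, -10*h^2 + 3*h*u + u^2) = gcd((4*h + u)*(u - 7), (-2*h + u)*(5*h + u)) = 1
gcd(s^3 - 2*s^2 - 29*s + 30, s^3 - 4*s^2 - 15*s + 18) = s^2 - 7*s + 6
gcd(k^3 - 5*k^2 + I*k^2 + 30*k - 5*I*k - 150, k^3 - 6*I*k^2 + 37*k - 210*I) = k^2 + I*k + 30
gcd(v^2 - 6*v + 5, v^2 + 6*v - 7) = v - 1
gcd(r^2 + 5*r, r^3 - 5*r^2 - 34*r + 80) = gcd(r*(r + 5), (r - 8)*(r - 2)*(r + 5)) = r + 5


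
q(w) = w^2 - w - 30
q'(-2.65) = -6.30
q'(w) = 2*w - 1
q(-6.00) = 12.00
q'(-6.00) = -13.00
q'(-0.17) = -1.34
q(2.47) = -26.37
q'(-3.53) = -8.06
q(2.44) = -26.49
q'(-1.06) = -3.12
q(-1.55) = -26.05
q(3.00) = -24.00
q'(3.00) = 5.00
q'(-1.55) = -4.10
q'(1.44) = 1.88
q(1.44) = -29.37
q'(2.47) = 3.94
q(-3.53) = -14.01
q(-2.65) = -20.33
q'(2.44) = 3.88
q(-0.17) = -29.80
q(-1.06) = -27.82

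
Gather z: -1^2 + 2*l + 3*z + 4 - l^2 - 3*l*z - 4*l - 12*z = -l^2 - 2*l + z*(-3*l - 9) + 3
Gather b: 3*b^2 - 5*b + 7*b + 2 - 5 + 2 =3*b^2 + 2*b - 1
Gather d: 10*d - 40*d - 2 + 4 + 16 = 18 - 30*d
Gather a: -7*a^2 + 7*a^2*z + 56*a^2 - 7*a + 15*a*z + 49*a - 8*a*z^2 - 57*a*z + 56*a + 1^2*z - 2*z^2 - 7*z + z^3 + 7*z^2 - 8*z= a^2*(7*z + 49) + a*(-8*z^2 - 42*z + 98) + z^3 + 5*z^2 - 14*z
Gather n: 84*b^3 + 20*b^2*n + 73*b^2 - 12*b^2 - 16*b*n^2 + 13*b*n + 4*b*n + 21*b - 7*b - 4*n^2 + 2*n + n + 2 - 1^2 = 84*b^3 + 61*b^2 + 14*b + n^2*(-16*b - 4) + n*(20*b^2 + 17*b + 3) + 1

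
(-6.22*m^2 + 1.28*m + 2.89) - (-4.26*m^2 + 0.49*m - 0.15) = -1.96*m^2 + 0.79*m + 3.04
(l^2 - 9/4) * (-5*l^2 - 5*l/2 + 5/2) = -5*l^4 - 5*l^3/2 + 55*l^2/4 + 45*l/8 - 45/8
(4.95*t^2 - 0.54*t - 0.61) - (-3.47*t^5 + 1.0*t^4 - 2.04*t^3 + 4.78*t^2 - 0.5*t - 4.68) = 3.47*t^5 - 1.0*t^4 + 2.04*t^3 + 0.17*t^2 - 0.04*t + 4.07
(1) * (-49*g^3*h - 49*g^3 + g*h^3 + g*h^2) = -49*g^3*h - 49*g^3 + g*h^3 + g*h^2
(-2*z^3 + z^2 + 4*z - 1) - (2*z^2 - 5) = -2*z^3 - z^2 + 4*z + 4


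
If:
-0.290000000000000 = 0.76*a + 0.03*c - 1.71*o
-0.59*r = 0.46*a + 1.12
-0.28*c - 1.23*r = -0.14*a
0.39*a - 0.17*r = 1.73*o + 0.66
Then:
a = -2.42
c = -1.15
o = -0.93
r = -0.01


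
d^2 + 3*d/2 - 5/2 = (d - 1)*(d + 5/2)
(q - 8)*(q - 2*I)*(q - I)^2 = q^4 - 8*q^3 - 4*I*q^3 - 5*q^2 + 32*I*q^2 + 40*q + 2*I*q - 16*I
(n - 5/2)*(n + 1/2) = n^2 - 2*n - 5/4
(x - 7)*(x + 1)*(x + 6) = x^3 - 43*x - 42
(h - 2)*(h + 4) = h^2 + 2*h - 8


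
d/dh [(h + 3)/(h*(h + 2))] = (-h^2 - 6*h - 6)/(h^2*(h^2 + 4*h + 4))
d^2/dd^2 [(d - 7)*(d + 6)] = 2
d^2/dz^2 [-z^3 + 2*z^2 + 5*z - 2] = 4 - 6*z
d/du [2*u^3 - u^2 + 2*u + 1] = 6*u^2 - 2*u + 2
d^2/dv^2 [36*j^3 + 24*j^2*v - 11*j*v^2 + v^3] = -22*j + 6*v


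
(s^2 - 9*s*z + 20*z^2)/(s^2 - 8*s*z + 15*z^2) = (-s + 4*z)/(-s + 3*z)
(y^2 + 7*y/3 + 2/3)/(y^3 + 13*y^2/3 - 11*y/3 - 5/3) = (y + 2)/(y^2 + 4*y - 5)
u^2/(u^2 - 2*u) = u/(u - 2)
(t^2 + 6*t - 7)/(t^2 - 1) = (t + 7)/(t + 1)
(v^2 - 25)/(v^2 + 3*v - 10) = (v - 5)/(v - 2)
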